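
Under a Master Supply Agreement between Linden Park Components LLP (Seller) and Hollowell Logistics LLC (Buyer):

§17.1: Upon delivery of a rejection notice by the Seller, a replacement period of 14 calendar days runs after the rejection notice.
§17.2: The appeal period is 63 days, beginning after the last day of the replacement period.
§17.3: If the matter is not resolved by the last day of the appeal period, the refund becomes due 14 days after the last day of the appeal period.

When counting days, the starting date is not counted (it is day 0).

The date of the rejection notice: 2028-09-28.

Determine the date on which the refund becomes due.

2028-12-28

The last day of the replacement period: 14 calendar days after 2028-09-28 is 2028-10-12.
Adding 63 calendar days to 2028-10-12 gives 2028-12-14, which is the last day of the appeal period.
Adding 14 calendar days to 2028-12-14 gives 2028-12-28, which is the date on which the refund becomes due.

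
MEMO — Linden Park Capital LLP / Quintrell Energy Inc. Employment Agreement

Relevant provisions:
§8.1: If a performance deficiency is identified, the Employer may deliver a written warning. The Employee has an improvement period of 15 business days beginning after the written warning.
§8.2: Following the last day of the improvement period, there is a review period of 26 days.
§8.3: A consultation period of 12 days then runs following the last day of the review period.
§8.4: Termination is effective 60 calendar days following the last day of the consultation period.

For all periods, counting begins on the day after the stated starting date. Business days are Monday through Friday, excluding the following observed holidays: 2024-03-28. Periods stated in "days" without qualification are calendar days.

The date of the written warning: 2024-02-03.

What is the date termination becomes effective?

2024-05-31

From Saturday, 2024-02-03, 15 business days (Feb 5, Feb 6, Feb 7, Feb 8, …, Feb 21, Feb 22, Feb 23, skipping weekends) brings us to Friday, 2024-02-23, which is the last day of the improvement period.
The last day of the review period: 26 calendar days after 2024-02-23 is 2024-03-20.
The last day of the consultation period: 12 calendar days after 2024-03-20 is 2024-04-01.
The date termination becomes effective: 2024-04-01 + 60 days = 2024-05-31.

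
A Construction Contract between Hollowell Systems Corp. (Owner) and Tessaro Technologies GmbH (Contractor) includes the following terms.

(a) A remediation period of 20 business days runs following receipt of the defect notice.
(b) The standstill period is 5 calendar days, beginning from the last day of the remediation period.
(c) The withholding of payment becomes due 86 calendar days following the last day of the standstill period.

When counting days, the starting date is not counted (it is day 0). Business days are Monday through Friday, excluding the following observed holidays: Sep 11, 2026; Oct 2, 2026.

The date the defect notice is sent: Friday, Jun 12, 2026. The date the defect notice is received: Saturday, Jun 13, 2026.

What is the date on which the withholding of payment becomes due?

Oct 9, 2026

From Saturday, Jun 13, 2026, 20 business days (Jun 15, Jun 16, Jun 17, Jun 18, …, Jul 8, Jul 9, Jul 10, skipping weekends) brings us to Friday, Jul 10, 2026, which is the last day of the remediation period.
The last day of the standstill period: Jul 10, 2026 + 5 days = Jul 15, 2026.
Adding 86 calendar days to Jul 15, 2026 gives Oct 9, 2026, which is the date on which the withholding of payment becomes due.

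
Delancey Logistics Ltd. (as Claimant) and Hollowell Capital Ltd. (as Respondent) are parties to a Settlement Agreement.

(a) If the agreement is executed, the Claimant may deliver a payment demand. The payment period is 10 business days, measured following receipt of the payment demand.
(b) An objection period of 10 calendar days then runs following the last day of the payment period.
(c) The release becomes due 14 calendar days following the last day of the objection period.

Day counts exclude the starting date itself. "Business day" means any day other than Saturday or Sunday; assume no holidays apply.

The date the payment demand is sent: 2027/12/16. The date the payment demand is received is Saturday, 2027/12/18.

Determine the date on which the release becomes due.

2028/01/24

The last day of the payment period: counting 10 business days from Saturday, 2027/12/18 (Dec 20, Dec 21, Dec 22, Dec 23, Dec 24, Dec 27, Dec 28, Dec 29, Dec 30, Dec 31, skipping weekends) reaches Friday, 2027/12/31.
Adding 10 calendar days to 2027/12/31 gives 2028/01/10, which is the last day of the objection period.
Adding 14 calendar days to 2028/01/10 gives 2028/01/24, which is the date on which the release becomes due.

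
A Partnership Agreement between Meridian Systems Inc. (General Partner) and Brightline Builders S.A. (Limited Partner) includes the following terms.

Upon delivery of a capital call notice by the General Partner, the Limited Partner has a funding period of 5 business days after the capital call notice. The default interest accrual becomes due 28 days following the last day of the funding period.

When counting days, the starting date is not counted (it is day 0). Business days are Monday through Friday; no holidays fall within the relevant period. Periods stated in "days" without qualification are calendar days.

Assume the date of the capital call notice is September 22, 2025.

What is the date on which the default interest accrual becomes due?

October 27, 2025

The last day of the funding period: 5 business days after Monday, September 22, 2025, skipping weekends — Sep 23, Sep 24, Sep 25, Sep 26, Sep 29 — lands on Monday, September 29, 2025.
The date on which the default interest accrual becomes due: 28 calendar days after September 29, 2025 is October 27, 2025.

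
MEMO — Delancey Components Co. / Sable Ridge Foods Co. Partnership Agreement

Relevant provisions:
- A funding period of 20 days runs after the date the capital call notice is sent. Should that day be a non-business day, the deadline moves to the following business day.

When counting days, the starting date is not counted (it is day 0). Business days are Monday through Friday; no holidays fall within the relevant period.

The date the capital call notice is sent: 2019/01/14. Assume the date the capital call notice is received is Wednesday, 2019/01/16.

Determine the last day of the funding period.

2019/02/04

Adding 20 calendar days to 2019/01/14 gives 2019/02/03, which is the last day of the funding period. That falls on a Sunday, so it rolls to the next business day, Monday, 2019/02/04.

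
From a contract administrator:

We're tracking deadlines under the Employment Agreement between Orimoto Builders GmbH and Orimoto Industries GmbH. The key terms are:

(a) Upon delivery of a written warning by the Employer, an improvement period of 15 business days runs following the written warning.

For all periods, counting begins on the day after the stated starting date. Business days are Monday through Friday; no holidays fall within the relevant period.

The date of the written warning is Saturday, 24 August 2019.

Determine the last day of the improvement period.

The last day of the improvement period: counting 15 business days from Saturday, 24 August 2019 (Aug 26, Aug 27, Aug 28, Aug 29, …, Sep 11, Sep 12, Sep 13, skipping weekends) reaches Friday, 13 September 2019.

13 September 2019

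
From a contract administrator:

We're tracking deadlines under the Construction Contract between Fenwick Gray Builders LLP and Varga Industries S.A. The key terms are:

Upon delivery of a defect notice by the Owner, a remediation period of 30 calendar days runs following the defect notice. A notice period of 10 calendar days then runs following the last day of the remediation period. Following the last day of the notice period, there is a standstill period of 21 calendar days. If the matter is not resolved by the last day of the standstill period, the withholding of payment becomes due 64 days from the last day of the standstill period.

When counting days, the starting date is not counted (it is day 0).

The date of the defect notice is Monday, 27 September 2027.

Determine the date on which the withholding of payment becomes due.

The last day of the remediation period: 30 calendar days after 27 September 2027 is 27 October 2027.
The last day of the notice period: 27 October 2027 + 10 days = 6 November 2027.
The last day of the standstill period: 21 calendar days after 6 November 2027 is 27 November 2027.
The date on which the withholding of payment becomes due: 64 calendar days after 27 November 2027 is 30 January 2028.

30 January 2028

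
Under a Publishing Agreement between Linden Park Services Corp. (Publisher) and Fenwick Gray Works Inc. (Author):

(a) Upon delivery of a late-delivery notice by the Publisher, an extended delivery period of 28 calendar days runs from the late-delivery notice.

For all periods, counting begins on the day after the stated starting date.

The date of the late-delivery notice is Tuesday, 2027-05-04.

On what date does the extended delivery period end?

Adding 28 calendar days to 2027-05-04 gives 2027-06-01, which is the last day of the extended delivery period.

2027-06-01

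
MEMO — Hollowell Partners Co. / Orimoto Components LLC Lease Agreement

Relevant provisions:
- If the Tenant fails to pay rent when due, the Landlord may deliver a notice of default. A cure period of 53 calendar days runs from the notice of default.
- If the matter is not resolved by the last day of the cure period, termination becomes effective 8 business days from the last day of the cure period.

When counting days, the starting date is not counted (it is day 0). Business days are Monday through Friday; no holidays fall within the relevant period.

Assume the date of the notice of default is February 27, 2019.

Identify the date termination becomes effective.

The last day of the cure period: February 27, 2019 + 53 days = April 21, 2019.
The date termination becomes effective: counting 8 business days from Sunday, April 21, 2019 (Apr 22, Apr 23, Apr 24, Apr 25, Apr 26, Apr 29, Apr 30, May 1, skipping weekends) reaches Wednesday, May 1, 2019.

May 1, 2019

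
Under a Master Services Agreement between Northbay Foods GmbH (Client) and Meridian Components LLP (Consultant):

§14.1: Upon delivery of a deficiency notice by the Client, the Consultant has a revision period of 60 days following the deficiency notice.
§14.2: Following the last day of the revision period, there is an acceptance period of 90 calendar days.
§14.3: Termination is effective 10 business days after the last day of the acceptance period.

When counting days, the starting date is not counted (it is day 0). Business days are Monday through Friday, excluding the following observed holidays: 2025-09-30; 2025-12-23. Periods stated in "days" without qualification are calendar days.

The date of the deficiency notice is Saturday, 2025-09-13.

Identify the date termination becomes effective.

Adding 60 calendar days to 2025-09-13 gives 2025-11-12, which is the last day of the revision period.
The last day of the acceptance period: 90 calendar days after 2025-11-12 is 2026-02-10.
The date termination becomes effective: 10 business days after Tuesday, 2026-02-10, skipping weekends — Feb 11, Feb 12, Feb 13, Feb 16, Feb 17, Feb 18, Feb 19, Feb 20, Feb 23, Feb 24 — lands on Tuesday, 2026-02-24.

2026-02-24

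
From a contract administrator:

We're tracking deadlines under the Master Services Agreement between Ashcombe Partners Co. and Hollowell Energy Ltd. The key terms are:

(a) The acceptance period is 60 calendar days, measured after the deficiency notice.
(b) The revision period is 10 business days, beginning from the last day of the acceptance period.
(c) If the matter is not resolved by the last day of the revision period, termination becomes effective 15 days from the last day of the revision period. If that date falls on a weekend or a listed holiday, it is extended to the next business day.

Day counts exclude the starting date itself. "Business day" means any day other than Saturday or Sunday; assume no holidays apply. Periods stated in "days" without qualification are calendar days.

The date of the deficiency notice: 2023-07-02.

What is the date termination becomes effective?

2023-09-29

The last day of the acceptance period: 2023-07-02 + 60 days = 2023-08-31.
The last day of the revision period: 10 business days after Thursday, 2023-08-31, skipping weekends — Sep 1, Sep 4, Sep 5, Sep 6, Sep 7, Sep 8, Sep 11, Sep 12, Sep 13, Sep 14 — lands on Thursday, 2023-09-14.
The date termination becomes effective: 2023-09-14 + 15 days = 2023-09-29. 2023-09-29 is a Friday, so no roll-forward applies.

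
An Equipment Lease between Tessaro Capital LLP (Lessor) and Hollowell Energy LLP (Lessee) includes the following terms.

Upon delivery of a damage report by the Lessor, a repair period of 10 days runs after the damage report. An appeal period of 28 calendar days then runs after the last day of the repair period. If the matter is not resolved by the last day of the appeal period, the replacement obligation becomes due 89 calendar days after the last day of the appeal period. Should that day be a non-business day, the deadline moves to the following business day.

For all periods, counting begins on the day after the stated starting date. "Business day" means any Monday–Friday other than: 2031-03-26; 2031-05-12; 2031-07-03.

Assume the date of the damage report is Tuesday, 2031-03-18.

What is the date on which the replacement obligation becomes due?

2031-07-23

The last day of the repair period: 10 calendar days after 2031-03-18 is 2031-03-28.
Adding 28 calendar days to 2031-03-28 gives 2031-04-25, which is the last day of the appeal period.
Adding 89 calendar days to 2031-04-25 gives 2031-07-23, which is the date on which the replacement obligation becomes due. 2031-07-23 is a Wednesday and is not a listed holiday, so no roll-forward applies.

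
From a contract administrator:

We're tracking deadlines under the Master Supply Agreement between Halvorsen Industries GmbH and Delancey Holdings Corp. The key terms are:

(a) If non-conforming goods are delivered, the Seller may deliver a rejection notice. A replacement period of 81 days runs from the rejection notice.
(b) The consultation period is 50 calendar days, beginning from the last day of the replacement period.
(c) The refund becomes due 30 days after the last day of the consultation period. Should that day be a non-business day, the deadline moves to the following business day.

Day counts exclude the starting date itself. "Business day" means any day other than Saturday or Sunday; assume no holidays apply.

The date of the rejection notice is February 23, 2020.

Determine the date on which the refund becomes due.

August 3, 2020

Adding 81 calendar days to February 23, 2020 gives May 14, 2020, which is the last day of the replacement period.
The last day of the consultation period: May 14, 2020 + 50 days = July 3, 2020.
Adding 30 calendar days to July 3, 2020 gives August 2, 2020, which is the date on which the refund becomes due. That falls on a Sunday, so it rolls to the next business day, Monday, August 3, 2020.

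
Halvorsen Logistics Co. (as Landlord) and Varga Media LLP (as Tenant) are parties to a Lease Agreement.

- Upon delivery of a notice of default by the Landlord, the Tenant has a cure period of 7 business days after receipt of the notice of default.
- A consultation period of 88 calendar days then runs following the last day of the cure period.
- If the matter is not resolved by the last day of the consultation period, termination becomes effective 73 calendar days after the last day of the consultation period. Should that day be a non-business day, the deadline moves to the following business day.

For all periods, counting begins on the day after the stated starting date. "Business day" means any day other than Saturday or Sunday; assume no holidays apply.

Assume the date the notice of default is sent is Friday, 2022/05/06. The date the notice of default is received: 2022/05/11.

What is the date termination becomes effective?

The last day of the cure period: 7 business days after Wednesday, 2022/05/11, skipping weekends — May 12, May 13, May 16, May 17, May 18, May 19, May 20 — lands on Friday, 2022/05/20.
The last day of the consultation period: 88 calendar days after 2022/05/20 is 2022/08/16.
The date termination becomes effective: 73 calendar days after 2022/08/16 is 2022/10/28. 2022/10/28 is a Friday, so no roll-forward applies.

2022/10/28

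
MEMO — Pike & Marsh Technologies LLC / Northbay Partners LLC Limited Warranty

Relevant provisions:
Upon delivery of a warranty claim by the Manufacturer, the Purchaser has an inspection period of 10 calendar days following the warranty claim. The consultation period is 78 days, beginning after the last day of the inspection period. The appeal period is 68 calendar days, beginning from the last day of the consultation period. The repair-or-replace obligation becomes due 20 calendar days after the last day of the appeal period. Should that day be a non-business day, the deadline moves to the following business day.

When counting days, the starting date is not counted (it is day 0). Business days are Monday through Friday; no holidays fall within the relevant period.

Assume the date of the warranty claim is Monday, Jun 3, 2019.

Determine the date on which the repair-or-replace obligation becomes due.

Nov 26, 2019

The last day of the inspection period: Jun 3, 2019 + 10 days = Jun 13, 2019.
The last day of the consultation period: Jun 13, 2019 + 78 days = Aug 30, 2019.
Adding 68 calendar days to Aug 30, 2019 gives Nov 6, 2019, which is the last day of the appeal period.
The date on which the repair-or-replace obligation becomes due: Nov 6, 2019 + 20 days = Nov 26, 2019. Nov 26, 2019 is a Tuesday, so no roll-forward applies.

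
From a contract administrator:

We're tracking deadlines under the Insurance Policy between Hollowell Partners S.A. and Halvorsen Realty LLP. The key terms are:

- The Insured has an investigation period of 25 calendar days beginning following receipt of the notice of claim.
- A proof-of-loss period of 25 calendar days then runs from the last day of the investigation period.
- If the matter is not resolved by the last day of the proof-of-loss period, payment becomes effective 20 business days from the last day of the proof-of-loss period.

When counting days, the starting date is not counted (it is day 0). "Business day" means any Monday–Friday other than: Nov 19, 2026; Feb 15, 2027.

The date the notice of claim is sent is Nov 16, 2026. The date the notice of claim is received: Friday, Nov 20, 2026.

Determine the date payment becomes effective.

The last day of the investigation period: 25 calendar days after Nov 20, 2026 is Dec 15, 2026.
Adding 25 calendar days to Dec 15, 2026 gives Jan 9, 2027, which is the last day of the proof-of-loss period.
The date payment becomes effective: 20 business days after Saturday, Jan 9, 2027, skipping weekends — Jan 11, Jan 12, Jan 13, Jan 14, …, Feb 3, Feb 4, Feb 5 — lands on Friday, Feb 5, 2027.

Feb 5, 2027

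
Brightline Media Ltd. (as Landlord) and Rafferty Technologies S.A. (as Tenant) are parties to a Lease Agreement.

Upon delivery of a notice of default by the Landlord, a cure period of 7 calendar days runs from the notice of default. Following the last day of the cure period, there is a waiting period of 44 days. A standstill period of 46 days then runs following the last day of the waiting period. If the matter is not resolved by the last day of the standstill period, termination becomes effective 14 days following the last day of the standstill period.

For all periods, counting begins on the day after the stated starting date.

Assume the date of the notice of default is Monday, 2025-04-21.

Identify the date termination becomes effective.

The last day of the cure period: 2025-04-21 + 7 days = 2025-04-28.
Adding 44 calendar days to 2025-04-28 gives 2025-06-11, which is the last day of the waiting period.
Adding 46 calendar days to 2025-06-11 gives 2025-07-27, which is the last day of the standstill period.
Adding 14 calendar days to 2025-07-27 gives 2025-08-10, which is the date termination becomes effective.

2025-08-10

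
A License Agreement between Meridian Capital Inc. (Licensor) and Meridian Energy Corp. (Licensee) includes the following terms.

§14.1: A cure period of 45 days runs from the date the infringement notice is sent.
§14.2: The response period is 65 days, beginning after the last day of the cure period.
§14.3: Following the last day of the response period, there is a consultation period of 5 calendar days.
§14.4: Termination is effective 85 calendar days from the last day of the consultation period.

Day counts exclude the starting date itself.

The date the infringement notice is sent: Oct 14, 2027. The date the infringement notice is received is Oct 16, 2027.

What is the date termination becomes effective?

May 1, 2028

Adding 45 calendar days to Oct 14, 2027 gives Nov 28, 2027, which is the last day of the cure period.
Adding 65 calendar days to Nov 28, 2027 gives Feb 1, 2028, which is the last day of the response period.
The last day of the consultation period: 5 calendar days after Feb 1, 2028 is Feb 6, 2028.
The date termination becomes effective: 85 calendar days after Feb 6, 2028 is May 1, 2028.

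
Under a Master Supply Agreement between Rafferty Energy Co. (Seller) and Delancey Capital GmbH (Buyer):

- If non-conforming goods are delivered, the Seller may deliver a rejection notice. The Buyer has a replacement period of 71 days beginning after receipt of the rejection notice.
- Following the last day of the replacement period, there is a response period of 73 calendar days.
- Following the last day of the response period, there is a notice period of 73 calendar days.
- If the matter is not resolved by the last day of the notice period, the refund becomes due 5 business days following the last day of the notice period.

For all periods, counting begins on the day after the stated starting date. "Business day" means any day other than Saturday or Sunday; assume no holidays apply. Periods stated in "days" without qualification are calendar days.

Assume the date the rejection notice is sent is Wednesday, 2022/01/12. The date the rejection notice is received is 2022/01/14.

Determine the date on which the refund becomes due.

The last day of the replacement period: 2022/01/14 + 71 days = 2022/03/26.
Adding 73 calendar days to 2022/03/26 gives 2022/06/07, which is the last day of the response period.
Adding 73 calendar days to 2022/06/07 gives 2022/08/19, which is the last day of the notice period.
The date on which the refund becomes due: counting 5 business days from Friday, 2022/08/19 (Aug 22, Aug 23, Aug 24, Aug 25, Aug 26, skipping weekends) reaches Friday, 2022/08/26.

2022/08/26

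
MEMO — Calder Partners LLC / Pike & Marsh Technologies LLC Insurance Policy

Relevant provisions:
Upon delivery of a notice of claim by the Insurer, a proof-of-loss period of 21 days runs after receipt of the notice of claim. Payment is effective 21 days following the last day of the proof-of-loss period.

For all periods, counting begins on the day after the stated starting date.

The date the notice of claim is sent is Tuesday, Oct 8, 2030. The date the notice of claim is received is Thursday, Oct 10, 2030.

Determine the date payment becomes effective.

Adding 21 calendar days to Oct 10, 2030 gives Oct 31, 2030, which is the last day of the proof-of-loss period.
The date payment becomes effective: 21 calendar days after Oct 31, 2030 is Nov 21, 2030.

Nov 21, 2030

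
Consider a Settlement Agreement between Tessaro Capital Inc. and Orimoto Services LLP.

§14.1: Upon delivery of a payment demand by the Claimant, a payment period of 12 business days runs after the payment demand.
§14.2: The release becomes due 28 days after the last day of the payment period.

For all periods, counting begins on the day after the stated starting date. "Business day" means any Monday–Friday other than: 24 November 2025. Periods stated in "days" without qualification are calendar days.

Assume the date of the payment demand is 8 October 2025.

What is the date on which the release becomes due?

21 November 2025

The last day of the payment period: 12 business days after Wednesday, 8 October 2025, skipping weekends — Oct 9, Oct 10, Oct 13, Oct 14, …, Oct 22, Oct 23, Oct 24 — lands on Friday, 24 October 2025.
Adding 28 calendar days to 24 October 2025 gives 21 November 2025, which is the date on which the release becomes due.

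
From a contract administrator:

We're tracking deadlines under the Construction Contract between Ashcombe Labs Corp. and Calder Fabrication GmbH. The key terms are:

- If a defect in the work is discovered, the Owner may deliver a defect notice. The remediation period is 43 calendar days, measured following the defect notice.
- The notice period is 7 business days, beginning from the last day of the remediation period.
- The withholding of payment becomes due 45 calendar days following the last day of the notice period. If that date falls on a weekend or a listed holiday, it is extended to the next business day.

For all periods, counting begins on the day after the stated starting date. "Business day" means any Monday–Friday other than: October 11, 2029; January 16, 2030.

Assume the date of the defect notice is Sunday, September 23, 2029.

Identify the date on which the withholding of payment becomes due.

December 31, 2029

The last day of the remediation period: 43 calendar days after September 23, 2029 is November 5, 2029.
The last day of the notice period: 7 business days after Monday, November 5, 2029, skipping weekends — Nov 6, Nov 7, Nov 8, Nov 9, Nov 12, Nov 13, Nov 14 — lands on Wednesday, November 14, 2029.
The date on which the withholding of payment becomes due: November 14, 2029 + 45 days = December 29, 2029. That falls on a Saturday, so it rolls to the next business day, Monday, December 31, 2029.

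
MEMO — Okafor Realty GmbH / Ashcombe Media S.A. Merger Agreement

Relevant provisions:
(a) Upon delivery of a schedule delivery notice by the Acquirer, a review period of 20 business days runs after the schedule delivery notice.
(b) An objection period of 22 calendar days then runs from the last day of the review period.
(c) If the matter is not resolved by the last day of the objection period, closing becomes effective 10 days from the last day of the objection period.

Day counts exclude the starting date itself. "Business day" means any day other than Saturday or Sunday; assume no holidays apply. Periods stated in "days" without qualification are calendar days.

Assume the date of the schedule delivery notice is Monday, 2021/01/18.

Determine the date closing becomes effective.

2021/03/19

From Monday, 2021/01/18, 20 business days (Jan 19, Jan 20, Jan 21, Jan 22, …, Feb 11, Feb 12, Feb 15, skipping weekends) brings us to Monday, 2021/02/15, which is the last day of the review period.
The last day of the objection period: 2021/02/15 + 22 days = 2021/03/09.
The date closing becomes effective: 10 calendar days after 2021/03/09 is 2021/03/19.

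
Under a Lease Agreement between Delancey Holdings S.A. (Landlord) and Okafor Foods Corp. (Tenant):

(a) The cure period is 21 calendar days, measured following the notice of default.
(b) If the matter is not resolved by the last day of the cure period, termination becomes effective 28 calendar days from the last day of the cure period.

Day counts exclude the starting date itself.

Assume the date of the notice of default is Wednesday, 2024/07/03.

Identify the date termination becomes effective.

Adding 21 calendar days to 2024/07/03 gives 2024/07/24, which is the last day of the cure period.
The date termination becomes effective: 2024/07/24 + 28 days = 2024/08/21.

2024/08/21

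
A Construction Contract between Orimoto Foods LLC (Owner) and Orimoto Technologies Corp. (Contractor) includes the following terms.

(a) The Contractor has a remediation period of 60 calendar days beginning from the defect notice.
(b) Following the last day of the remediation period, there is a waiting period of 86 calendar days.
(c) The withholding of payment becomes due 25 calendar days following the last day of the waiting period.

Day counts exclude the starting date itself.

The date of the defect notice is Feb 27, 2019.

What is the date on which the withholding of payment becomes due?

Aug 17, 2019

Adding 60 calendar days to Feb 27, 2019 gives Apr 28, 2019, which is the last day of the remediation period.
The last day of the waiting period: 86 calendar days after Apr 28, 2019 is Jul 23, 2019.
Adding 25 calendar days to Jul 23, 2019 gives Aug 17, 2019, which is the date on which the withholding of payment becomes due.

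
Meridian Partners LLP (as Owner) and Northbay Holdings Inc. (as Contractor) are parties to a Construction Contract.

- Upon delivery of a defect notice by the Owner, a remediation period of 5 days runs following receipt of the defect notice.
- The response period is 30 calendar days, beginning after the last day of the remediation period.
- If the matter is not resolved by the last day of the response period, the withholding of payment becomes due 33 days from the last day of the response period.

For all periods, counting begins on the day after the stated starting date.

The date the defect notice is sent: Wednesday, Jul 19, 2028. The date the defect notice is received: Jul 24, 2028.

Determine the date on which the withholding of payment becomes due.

Sep 30, 2028

The last day of the remediation period: Jul 24, 2028 + 5 days = Jul 29, 2028.
Adding 30 calendar days to Jul 29, 2028 gives Aug 28, 2028, which is the last day of the response period.
The date on which the withholding of payment becomes due: 33 calendar days after Aug 28, 2028 is Sep 30, 2028.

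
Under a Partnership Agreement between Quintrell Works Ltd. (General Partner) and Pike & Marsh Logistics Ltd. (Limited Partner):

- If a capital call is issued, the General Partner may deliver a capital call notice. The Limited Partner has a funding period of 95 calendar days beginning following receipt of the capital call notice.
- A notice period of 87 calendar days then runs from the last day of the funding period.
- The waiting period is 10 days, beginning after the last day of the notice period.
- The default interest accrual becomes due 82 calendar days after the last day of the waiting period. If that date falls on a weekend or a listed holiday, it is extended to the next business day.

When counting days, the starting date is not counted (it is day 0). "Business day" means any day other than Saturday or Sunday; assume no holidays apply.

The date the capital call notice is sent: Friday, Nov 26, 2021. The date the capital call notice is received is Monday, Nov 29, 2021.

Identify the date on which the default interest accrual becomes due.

Aug 30, 2022

Adding 95 calendar days to Nov 29, 2021 gives Mar 4, 2022, which is the last day of the funding period.
The last day of the notice period: 87 calendar days after Mar 4, 2022 is May 30, 2022.
The last day of the waiting period: 10 calendar days after May 30, 2022 is Jun 9, 2022.
The date on which the default interest accrual becomes due: 82 calendar days after Jun 9, 2022 is Aug 30, 2022. Aug 30, 2022 is a Tuesday, so no roll-forward applies.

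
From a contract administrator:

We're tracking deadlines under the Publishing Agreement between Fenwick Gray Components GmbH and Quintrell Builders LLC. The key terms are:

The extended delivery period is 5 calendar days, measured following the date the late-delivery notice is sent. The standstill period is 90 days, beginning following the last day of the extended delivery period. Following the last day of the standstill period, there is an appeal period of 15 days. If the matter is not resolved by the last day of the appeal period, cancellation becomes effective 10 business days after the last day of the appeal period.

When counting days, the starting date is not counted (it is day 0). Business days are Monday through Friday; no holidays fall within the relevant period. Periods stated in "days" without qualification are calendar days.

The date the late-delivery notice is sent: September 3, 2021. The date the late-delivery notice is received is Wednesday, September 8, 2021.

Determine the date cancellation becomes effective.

January 5, 2022

The last day of the extended delivery period: September 3, 2021 + 5 days = September 8, 2021.
The last day of the standstill period: September 8, 2021 + 90 days = December 7, 2021.
The last day of the appeal period: December 7, 2021 + 15 days = December 22, 2021.
The date cancellation becomes effective: counting 10 business days from Wednesday, December 22, 2021 (Dec 23, Dec 24, Dec 27, Dec 28, Dec 29, Dec 30, Dec 31, Jan 3, Jan 4, Jan 5, skipping weekends) reaches Wednesday, January 5, 2022.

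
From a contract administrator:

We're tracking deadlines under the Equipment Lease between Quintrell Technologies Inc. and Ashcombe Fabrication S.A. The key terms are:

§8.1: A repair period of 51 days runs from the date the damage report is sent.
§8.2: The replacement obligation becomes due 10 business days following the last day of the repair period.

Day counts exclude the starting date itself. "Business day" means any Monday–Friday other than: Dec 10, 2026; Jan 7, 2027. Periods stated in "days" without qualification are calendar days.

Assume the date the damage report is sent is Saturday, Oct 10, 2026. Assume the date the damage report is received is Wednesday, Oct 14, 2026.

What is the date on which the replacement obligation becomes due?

Dec 15, 2026

Adding 51 calendar days to Oct 10, 2026 gives Nov 30, 2026, which is the last day of the repair period.
The date on which the replacement obligation becomes due: 10 business days after Monday, Nov 30, 2026, skipping weekends and the listed holiday on Dec 10 — Dec 1, Dec 2, Dec 3, Dec 4, Dec 7, Dec 8, Dec 9, Dec 11, Dec 14, Dec 15 — lands on Tuesday, Dec 15, 2026.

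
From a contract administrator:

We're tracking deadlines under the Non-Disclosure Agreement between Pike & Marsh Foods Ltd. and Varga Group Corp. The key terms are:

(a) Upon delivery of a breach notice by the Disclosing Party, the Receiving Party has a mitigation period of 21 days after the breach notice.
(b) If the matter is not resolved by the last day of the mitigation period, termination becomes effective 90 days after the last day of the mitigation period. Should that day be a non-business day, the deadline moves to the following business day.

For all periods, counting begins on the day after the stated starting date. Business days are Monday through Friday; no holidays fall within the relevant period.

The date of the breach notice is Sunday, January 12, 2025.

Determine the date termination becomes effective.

Adding 21 calendar days to January 12, 2025 gives February 2, 2025, which is the last day of the mitigation period.
Adding 90 calendar days to February 2, 2025 gives May 3, 2025, which is the date termination becomes effective. That falls on a Saturday, so it rolls to the next business day, Monday, May 5, 2025.

May 5, 2025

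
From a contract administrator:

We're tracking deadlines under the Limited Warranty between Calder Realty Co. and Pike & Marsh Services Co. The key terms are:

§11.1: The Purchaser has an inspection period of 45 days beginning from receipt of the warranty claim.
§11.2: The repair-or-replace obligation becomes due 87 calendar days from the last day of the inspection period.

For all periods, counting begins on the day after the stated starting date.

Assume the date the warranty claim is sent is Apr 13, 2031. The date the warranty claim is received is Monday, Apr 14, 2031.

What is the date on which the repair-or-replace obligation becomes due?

Aug 24, 2031

The last day of the inspection period: Apr 14, 2031 + 45 days = May 29, 2031.
Adding 87 calendar days to May 29, 2031 gives Aug 24, 2031, which is the date on which the repair-or-replace obligation becomes due.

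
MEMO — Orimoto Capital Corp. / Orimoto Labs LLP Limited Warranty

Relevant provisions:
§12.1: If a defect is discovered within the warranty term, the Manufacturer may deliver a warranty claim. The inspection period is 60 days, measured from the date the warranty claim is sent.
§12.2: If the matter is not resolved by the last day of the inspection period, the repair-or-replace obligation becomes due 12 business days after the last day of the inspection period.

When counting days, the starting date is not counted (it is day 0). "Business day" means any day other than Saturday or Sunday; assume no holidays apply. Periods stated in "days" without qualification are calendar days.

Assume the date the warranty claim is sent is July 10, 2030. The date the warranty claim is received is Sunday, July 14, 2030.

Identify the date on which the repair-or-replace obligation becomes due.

The last day of the inspection period: 60 calendar days after July 10, 2030 is September 8, 2030.
From Sunday, September 8, 2030, 12 business days (Sep 9, Sep 10, Sep 11, Sep 12, …, Sep 20, Sep 23, Sep 24, skipping weekends) brings us to Tuesday, September 24, 2030, which is the date on which the repair-or-replace obligation becomes due.

September 24, 2030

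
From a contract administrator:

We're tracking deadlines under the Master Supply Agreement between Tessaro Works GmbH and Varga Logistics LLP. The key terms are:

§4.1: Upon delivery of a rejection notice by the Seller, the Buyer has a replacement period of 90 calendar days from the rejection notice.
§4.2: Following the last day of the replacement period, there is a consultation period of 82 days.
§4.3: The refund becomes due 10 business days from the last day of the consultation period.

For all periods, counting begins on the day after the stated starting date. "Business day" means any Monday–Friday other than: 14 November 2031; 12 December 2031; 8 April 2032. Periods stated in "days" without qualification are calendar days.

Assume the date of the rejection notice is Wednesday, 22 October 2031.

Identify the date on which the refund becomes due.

The last day of the replacement period: 90 calendar days after 22 October 2031 is 20 January 2032.
Adding 82 calendar days to 20 January 2032 gives 11 April 2032, which is the last day of the consultation period.
The date on which the refund becomes due: 10 business days after Sunday, 11 April 2032, skipping weekends — Apr 12, Apr 13, Apr 14, Apr 15, Apr 16, Apr 19, Apr 20, Apr 21, Apr 22, Apr 23 — lands on Friday, 23 April 2032.

23 April 2032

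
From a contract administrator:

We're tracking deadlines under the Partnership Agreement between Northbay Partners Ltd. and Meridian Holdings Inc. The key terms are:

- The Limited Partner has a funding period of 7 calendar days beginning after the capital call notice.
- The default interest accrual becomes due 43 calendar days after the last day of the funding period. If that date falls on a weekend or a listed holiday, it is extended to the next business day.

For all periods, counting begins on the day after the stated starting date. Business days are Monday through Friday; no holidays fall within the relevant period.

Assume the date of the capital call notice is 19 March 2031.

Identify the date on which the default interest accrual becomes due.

8 May 2031

Adding 7 calendar days to 19 March 2031 gives 26 March 2031, which is the last day of the funding period.
Adding 43 calendar days to 26 March 2031 gives 8 May 2031, which is the date on which the default interest accrual becomes due. 8 May 2031 is a Thursday, so no roll-forward applies.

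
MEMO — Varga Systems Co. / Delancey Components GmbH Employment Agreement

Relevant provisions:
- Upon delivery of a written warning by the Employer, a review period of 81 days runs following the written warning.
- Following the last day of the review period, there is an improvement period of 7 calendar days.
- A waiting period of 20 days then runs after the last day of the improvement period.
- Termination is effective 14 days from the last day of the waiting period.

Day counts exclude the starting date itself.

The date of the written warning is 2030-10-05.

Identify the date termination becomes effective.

2031-02-04

The last day of the review period: 81 calendar days after 2030-10-05 is 2030-12-25.
The last day of the improvement period: 7 calendar days after 2030-12-25 is 2031-01-01.
Adding 20 calendar days to 2031-01-01 gives 2031-01-21, which is the last day of the waiting period.
Adding 14 calendar days to 2031-01-21 gives 2031-02-04, which is the date termination becomes effective.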